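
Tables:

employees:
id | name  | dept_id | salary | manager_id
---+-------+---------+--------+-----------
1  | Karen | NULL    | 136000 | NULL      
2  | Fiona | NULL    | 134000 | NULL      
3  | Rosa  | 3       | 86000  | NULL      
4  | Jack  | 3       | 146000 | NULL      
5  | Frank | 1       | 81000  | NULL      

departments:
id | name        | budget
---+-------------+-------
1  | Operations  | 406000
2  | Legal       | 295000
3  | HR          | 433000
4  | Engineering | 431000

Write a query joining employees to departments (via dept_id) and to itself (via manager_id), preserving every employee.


Two LEFT JOINs from the same base table employees: one to departments via dept_id, one to employees itself via manager_id. Both are LEFT so every employee is preserved.
Match against departments:
  - employee 1 (Karen): dept_id=NULL, no match -> kept with NULL
  - employee 2 (Fiona): dept_id=NULL, no match -> kept with NULL
  - employee 3 (Rosa): dept_id=3 -> matches HR
  - employee 4 (Jack): dept_id=3 -> matches HR
  - employee 5 (Frank): dept_id=1 -> matches Operations
Match against employees (self):
  - employee 1 (Karen): manager_id=NULL -> NULL
  - employee 2 (Fiona): manager_id=NULL -> NULL
  - employee 3 (Rosa): manager_id=NULL -> NULL
  - employee 4 (Jack): manager_id=NULL -> NULL
  - employee 5 (Frank): manager_id=NULL -> NULL

SQL:
SELECT a.name, b.name AS department, c.name AS manager
FROM employees a
LEFT JOIN departments b ON a.dept_id = b.id
LEFT JOIN employees c ON a.manager_id = c.id

Result:
name  | department | manager
------+------------+--------
Karen | NULL       | NULL   
Fiona | NULL       | NULL   
Rosa  | HR         | NULL   
Jack  | HR         | NULL   
Frank | Operations | NULL   


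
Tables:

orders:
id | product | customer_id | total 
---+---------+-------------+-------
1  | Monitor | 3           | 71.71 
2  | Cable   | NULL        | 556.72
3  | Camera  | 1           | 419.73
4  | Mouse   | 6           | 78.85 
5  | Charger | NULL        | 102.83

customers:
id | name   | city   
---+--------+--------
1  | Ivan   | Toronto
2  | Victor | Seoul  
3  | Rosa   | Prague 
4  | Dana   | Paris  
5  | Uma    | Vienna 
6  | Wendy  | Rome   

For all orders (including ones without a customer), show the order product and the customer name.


LEFT JOIN keeps every row from orders (the left table); where customer_id has no match in customers, the customer columns become NULL. Walk through each order:
  - order 1 (Monitor): customer_id=3 -> matches Rosa
  - order 2 (Cable): customer_id=NULL, no match -> kept with NULL
  - order 3 (Camera): customer_id=1 -> matches Ivan
  - order 4 (Mouse): customer_id=6 -> matches Wendy
  - order 5 (Charger): customer_id=NULL, no match -> kept with NULL
All 5 rows appear; 2 have NULL customer.

SQL:
SELECT a.product, b.name AS customer
FROM orders a
LEFT JOIN customers b ON a.customer_id = b.id

Result:
product | customer
--------+---------
Monitor | Rosa    
Cable   | NULL    
Camera  | Ivan    
Mouse   | Wendy   
Charger | NULL    


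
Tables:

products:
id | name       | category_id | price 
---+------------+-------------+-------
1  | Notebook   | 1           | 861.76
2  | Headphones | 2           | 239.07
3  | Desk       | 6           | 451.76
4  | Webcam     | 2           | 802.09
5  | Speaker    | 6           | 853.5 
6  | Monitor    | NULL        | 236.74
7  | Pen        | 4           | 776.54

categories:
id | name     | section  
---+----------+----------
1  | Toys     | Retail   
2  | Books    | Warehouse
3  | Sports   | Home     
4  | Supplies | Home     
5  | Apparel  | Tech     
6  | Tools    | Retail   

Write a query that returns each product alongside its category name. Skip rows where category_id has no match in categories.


INNER JOIN keeps only products rows whose category_id matches an id in categories. Walk through each product:
  - product 1 (Notebook): category_id=1 -> matches Toys
  - product 2 (Headphones): category_id=2 -> matches Books
  - product 3 (Desk): category_id=6 -> matches Tools
  - product 4 (Webcam): category_id=2 -> matches Books
  - product 5 (Speaker): category_id=6 -> matches Tools
  - product 6 (Monitor): category_id=NULL, no match -> dropped
  - product 7 (Pen): category_id=4 -> matches Supplies
So 1 of 7 rows is dropped.

SQL:
SELECT a.name, b.name AS category
FROM products a
INNER JOIN categories b ON a.category_id = b.id

Result:
name       | category
-----------+---------
Notebook   | Toys    
Headphones | Books   
Desk       | Tools   
Webcam     | Books   
Speaker    | Tools   
Pen        | Supplies


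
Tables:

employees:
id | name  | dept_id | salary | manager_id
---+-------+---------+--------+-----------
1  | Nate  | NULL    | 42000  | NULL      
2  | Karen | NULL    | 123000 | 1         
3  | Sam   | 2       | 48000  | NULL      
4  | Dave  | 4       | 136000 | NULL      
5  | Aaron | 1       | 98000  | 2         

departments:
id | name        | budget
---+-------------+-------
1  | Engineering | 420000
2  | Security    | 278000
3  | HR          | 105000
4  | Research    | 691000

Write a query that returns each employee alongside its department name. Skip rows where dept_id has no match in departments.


INNER JOIN keeps only employees rows whose dept_id matches an id in departments. Walk through each employee:
  - employee 1 (Nate): dept_id=NULL, no match -> dropped
  - employee 2 (Karen): dept_id=NULL, no match -> dropped
  - employee 3 (Sam): dept_id=2 -> matches Security
  - employee 4 (Dave): dept_id=4 -> matches Research
  - employee 5 (Aaron): dept_id=1 -> matches Engineering
So 2 of 5 rows are dropped.

SQL:
SELECT a.name, b.name AS department
FROM employees a
INNER JOIN departments b ON a.dept_id = b.id

Result:
name  | department 
------+------------
Sam   | Security   
Dave  | Research   
Aaron | Engineering


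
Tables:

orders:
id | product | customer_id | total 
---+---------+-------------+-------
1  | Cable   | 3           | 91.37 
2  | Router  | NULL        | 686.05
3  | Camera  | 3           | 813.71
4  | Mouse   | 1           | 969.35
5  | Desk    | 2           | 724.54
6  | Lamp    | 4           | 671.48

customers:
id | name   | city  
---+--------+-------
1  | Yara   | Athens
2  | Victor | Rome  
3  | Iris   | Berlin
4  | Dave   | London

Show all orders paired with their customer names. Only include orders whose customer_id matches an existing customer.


INNER JOIN keeps only orders rows whose customer_id matches an id in customers. Walk through each order:
  - order 1 (Cable): customer_id=3 -> matches Iris
  - order 2 (Router): customer_id=NULL, no match -> dropped
  - order 3 (Camera): customer_id=3 -> matches Iris
  - order 4 (Mouse): customer_id=1 -> matches Yara
  - order 5 (Desk): customer_id=2 -> matches Victor
  - order 6 (Lamp): customer_id=4 -> matches Dave
So 1 of 6 rows is dropped.

SQL:
SELECT a.product, b.name AS customer
FROM orders a
INNER JOIN customers b ON a.customer_id = b.id

Result:
product | customer
--------+---------
Cable   | Iris    
Camera  | Iris    
Mouse   | Yara    
Desk    | Victor  
Lamp    | Dave    


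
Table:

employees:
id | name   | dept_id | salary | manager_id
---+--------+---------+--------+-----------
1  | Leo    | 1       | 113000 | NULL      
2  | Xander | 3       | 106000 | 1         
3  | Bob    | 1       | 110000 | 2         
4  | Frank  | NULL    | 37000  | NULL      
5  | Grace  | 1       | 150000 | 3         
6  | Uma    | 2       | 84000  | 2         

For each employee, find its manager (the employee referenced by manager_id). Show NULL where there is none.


This is a self-join: employees is joined to a second copy of itself, matching each row's manager_id to another row's id. Use LEFT JOIN so rows with manager_id=NULL are kept.
  - employee 1 (Leo): manager_id=NULL -> NULL
  - employee 2 (Xander): manager_id=1 -> Leo
  - employee 3 (Bob): manager_id=2 -> Xander
  - employee 4 (Frank): manager_id=NULL -> NULL
  - employee 5 (Grace): manager_id=3 -> Bob
  - employee 6 (Uma): manager_id=2 -> Xander

SQL:
SELECT a.name AS item, b.name AS manager
FROM employees a
LEFT JOIN employees b ON a.manager_id = b.id

Result:
item   | manager
-------+--------
Leo    | NULL   
Xander | Leo    
Bob    | Xander 
Frank  | NULL   
Grace  | Bob    
Uma    | Xander 


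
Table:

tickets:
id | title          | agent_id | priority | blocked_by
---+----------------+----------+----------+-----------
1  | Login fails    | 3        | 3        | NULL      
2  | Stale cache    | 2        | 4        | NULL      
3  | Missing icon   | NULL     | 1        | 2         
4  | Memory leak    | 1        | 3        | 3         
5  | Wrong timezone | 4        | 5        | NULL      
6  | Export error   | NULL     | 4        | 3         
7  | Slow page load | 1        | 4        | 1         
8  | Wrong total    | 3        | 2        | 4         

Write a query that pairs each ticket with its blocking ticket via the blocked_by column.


This is a self-join: tickets is joined to a second copy of itself, matching each row's blocked_by to another row's id. Use LEFT JOIN so rows with blocked_by=NULL are kept.
  - ticket 1 (Login fails): blocked_by=NULL -> NULL
  - ticket 2 (Stale cache): blocked_by=NULL -> NULL
  - ticket 3 (Missing icon): blocked_by=2 -> Stale cache
  - ticket 4 (Memory leak): blocked_by=3 -> Missing icon
  - ticket 5 (Wrong timezone): blocked_by=NULL -> NULL
  - ticket 6 (Export error): blocked_by=3 -> Missing icon
  - ticket 7 (Slow page load): blocked_by=1 -> Login fails
  - ticket 8 (Wrong total): blocked_by=4 -> Memory leak

SQL:
SELECT a.title AS item, b.title AS blocked_by
FROM tickets a
LEFT JOIN tickets b ON a.blocked_by = b.id

Result:
item           | blocked_by  
---------------+-------------
Login fails    | NULL        
Stale cache    | NULL        
Missing icon   | Stale cache 
Memory leak    | Missing icon
Wrong timezone | NULL        
Export error   | Missing icon
Slow page load | Login fails 
Wrong total    | Memory leak 


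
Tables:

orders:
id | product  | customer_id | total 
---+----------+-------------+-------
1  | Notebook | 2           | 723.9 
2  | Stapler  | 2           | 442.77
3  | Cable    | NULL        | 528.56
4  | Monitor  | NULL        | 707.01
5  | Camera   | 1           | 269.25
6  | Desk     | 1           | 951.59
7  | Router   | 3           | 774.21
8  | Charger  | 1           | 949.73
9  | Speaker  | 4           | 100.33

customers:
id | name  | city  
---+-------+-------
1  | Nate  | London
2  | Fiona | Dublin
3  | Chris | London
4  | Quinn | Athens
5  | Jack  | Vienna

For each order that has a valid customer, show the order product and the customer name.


INNER JOIN keeps only orders rows whose customer_id matches an id in customers. Walk through each order:
  - order 1 (Notebook): customer_id=2 -> matches Fiona
  - order 2 (Stapler): customer_id=2 -> matches Fiona
  - order 3 (Cable): customer_id=NULL, no match -> dropped
  - order 4 (Monitor): customer_id=NULL, no match -> dropped
  - order 5 (Camera): customer_id=1 -> matches Nate
  - order 6 (Desk): customer_id=1 -> matches Nate
  - order 7 (Router): customer_id=3 -> matches Chris
  - order 8 (Charger): customer_id=1 -> matches Nate
  - order 9 (Speaker): customer_id=4 -> matches Quinn
So 2 of 9 rows are dropped.

SQL:
SELECT a.product, b.name AS customer
FROM orders a
INNER JOIN customers b ON a.customer_id = b.id

Result:
product  | customer
---------+---------
Notebook | Fiona   
Stapler  | Fiona   
Camera   | Nate    
Desk     | Nate    
Router   | Chris   
Charger  | Nate    
Speaker  | Quinn   


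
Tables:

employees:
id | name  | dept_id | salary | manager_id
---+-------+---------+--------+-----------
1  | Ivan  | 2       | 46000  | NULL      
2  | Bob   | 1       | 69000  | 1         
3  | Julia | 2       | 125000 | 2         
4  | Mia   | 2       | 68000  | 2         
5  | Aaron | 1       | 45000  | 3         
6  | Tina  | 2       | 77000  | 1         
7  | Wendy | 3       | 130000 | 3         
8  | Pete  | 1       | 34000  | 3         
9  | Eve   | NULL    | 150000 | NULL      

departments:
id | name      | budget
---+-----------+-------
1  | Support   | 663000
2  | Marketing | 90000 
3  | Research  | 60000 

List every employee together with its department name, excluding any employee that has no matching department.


INNER JOIN keeps only employees rows whose dept_id matches an id in departments. Walk through each employee:
  - employee 1 (Ivan): dept_id=2 -> matches Marketing
  - employee 2 (Bob): dept_id=1 -> matches Support
  - employee 3 (Julia): dept_id=2 -> matches Marketing
  - employee 4 (Mia): dept_id=2 -> matches Marketing
  - employee 5 (Aaron): dept_id=1 -> matches Support
  - employee 6 (Tina): dept_id=2 -> matches Marketing
  - employee 7 (Wendy): dept_id=3 -> matches Research
  - employee 8 (Pete): dept_id=1 -> matches Support
  - employee 9 (Eve): dept_id=NULL, no match -> dropped
So 1 of 9 rows is dropped.

SQL:
SELECT a.name, b.name AS department
FROM employees a
INNER JOIN departments b ON a.dept_id = b.id

Result:
name  | department
------+-----------
Ivan  | Marketing 
Bob   | Support   
Julia | Marketing 
Mia   | Marketing 
Aaron | Support   
Tina  | Marketing 
Wendy | Research  
Pete  | Support   


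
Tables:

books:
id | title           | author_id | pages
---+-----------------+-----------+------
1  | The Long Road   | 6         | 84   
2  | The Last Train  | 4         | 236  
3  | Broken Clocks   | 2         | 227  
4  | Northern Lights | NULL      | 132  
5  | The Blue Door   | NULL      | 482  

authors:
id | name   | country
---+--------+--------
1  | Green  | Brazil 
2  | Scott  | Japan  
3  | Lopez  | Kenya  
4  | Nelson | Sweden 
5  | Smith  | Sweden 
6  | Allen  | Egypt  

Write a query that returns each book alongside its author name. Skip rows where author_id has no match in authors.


INNER JOIN keeps only books rows whose author_id matches an id in authors. Walk through each book:
  - book 1 (The Long Road): author_id=6 -> matches Allen
  - book 2 (The Last Train): author_id=4 -> matches Nelson
  - book 3 (Broken Clocks): author_id=2 -> matches Scott
  - book 4 (Northern Lights): author_id=NULL, no match -> dropped
  - book 5 (The Blue Door): author_id=NULL, no match -> dropped
So 2 of 5 rows are dropped.

SQL:
SELECT a.title, b.name AS author
FROM books a
INNER JOIN authors b ON a.author_id = b.id

Result:
title          | author
---------------+-------
The Long Road  | Allen 
The Last Train | Nelson
Broken Clocks  | Scott 


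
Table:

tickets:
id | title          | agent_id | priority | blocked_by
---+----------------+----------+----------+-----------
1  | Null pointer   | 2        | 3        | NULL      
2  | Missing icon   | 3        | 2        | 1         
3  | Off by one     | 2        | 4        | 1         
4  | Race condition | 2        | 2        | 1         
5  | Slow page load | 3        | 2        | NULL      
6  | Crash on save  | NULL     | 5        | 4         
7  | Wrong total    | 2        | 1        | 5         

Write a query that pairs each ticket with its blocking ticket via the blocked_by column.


This is a self-join: tickets is joined to a second copy of itself, matching each row's blocked_by to another row's id. Use LEFT JOIN so rows with blocked_by=NULL are kept.
  - ticket 1 (Null pointer): blocked_by=NULL -> NULL
  - ticket 2 (Missing icon): blocked_by=1 -> Null pointer
  - ticket 3 (Off by one): blocked_by=1 -> Null pointer
  - ticket 4 (Race condition): blocked_by=1 -> Null pointer
  - ticket 5 (Slow page load): blocked_by=NULL -> NULL
  - ticket 6 (Crash on save): blocked_by=4 -> Race condition
  - ticket 7 (Wrong total): blocked_by=5 -> Slow page load

SQL:
SELECT a.title AS item, b.title AS blocked_by
FROM tickets a
LEFT JOIN tickets b ON a.blocked_by = b.id

Result:
item           | blocked_by    
---------------+---------------
Null pointer   | NULL          
Missing icon   | Null pointer  
Off by one     | Null pointer  
Race condition | Null pointer  
Slow page load | NULL          
Crash on save  | Race condition
Wrong total    | Slow page load


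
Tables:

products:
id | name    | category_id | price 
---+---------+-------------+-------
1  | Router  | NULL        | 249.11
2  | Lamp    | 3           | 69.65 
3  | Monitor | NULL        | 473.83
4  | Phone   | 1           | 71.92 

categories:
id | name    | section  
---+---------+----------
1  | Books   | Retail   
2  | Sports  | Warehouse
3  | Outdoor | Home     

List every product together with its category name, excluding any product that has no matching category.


INNER JOIN keeps only products rows whose category_id matches an id in categories. Walk through each product:
  - product 1 (Router): category_id=NULL, no match -> dropped
  - product 2 (Lamp): category_id=3 -> matches Outdoor
  - product 3 (Monitor): category_id=NULL, no match -> dropped
  - product 4 (Phone): category_id=1 -> matches Books
So 2 of 4 rows are dropped.

SQL:
SELECT a.name, b.name AS category
FROM products a
INNER JOIN categories b ON a.category_id = b.id

Result:
name  | category
------+---------
Lamp  | Outdoor 
Phone | Books   


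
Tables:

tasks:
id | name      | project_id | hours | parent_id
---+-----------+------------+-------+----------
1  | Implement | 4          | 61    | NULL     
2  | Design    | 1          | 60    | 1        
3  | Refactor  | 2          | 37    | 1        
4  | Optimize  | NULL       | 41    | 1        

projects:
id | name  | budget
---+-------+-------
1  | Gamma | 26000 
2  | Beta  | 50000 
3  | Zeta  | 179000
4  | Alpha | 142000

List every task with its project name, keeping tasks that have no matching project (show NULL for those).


LEFT JOIN keeps every row from tasks (the left table); where project_id has no match in projects, the project columns become NULL. Walk through each task:
  - task 1 (Implement): project_id=4 -> matches Alpha
  - task 2 (Design): project_id=1 -> matches Gamma
  - task 3 (Refactor): project_id=2 -> matches Beta
  - task 4 (Optimize): project_id=NULL, no match -> kept with NULL
All 4 rows appear; 1 has NULL project.

SQL:
SELECT a.name, b.name AS project
FROM tasks a
LEFT JOIN projects b ON a.project_id = b.id

Result:
name      | project
----------+--------
Implement | Alpha  
Design    | Gamma  
Refactor  | Beta   
Optimize  | NULL   


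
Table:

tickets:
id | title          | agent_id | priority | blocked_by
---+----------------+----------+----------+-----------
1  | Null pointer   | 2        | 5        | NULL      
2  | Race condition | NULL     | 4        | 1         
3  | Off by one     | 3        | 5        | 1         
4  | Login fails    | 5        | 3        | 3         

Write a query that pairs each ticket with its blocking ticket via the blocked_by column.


This is a self-join: tickets is joined to a second copy of itself, matching each row's blocked_by to another row's id. Use LEFT JOIN so rows with blocked_by=NULL are kept.
  - ticket 1 (Null pointer): blocked_by=NULL -> NULL
  - ticket 2 (Race condition): blocked_by=1 -> Null pointer
  - ticket 3 (Off by one): blocked_by=1 -> Null pointer
  - ticket 4 (Login fails): blocked_by=3 -> Off by one

SQL:
SELECT a.title AS item, b.title AS blocked_by
FROM tickets a
LEFT JOIN tickets b ON a.blocked_by = b.id

Result:
item           | blocked_by  
---------------+-------------
Null pointer   | NULL        
Race condition | Null pointer
Off by one     | Null pointer
Login fails    | Off by one  


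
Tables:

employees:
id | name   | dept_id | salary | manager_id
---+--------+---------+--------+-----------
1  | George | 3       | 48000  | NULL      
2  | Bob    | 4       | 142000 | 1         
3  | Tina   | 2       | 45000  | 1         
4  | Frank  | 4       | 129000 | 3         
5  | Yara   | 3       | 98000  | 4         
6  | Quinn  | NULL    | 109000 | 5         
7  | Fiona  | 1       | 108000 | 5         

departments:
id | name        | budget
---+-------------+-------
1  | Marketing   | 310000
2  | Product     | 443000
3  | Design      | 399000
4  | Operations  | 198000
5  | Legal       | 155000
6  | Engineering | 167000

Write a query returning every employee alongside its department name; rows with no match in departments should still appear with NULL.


LEFT JOIN keeps every row from employees (the left table); where dept_id has no match in departments, the department columns become NULL. Walk through each employee:
  - employee 1 (George): dept_id=3 -> matches Design
  - employee 2 (Bob): dept_id=4 -> matches Operations
  - employee 3 (Tina): dept_id=2 -> matches Product
  - employee 4 (Frank): dept_id=4 -> matches Operations
  - employee 5 (Yara): dept_id=3 -> matches Design
  - employee 6 (Quinn): dept_id=NULL, no match -> kept with NULL
  - employee 7 (Fiona): dept_id=1 -> matches Marketing
All 7 rows appear; 1 has NULL department.

SQL:
SELECT a.name, b.name AS department
FROM employees a
LEFT JOIN departments b ON a.dept_id = b.id

Result:
name   | department
-------+-----------
George | Design    
Bob    | Operations
Tina   | Product   
Frank  | Operations
Yara   | Design    
Quinn  | NULL      
Fiona  | Marketing 


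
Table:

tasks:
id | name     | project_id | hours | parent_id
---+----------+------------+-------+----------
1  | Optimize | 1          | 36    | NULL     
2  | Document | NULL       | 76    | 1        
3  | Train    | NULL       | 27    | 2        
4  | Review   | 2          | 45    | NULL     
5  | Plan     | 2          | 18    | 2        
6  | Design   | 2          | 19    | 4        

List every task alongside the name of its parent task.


This is a self-join: tasks is joined to a second copy of itself, matching each row's parent_id to another row's id. Use LEFT JOIN so rows with parent_id=NULL are kept.
  - task 1 (Optimize): parent_id=NULL -> NULL
  - task 2 (Document): parent_id=1 -> Optimize
  - task 3 (Train): parent_id=2 -> Document
  - task 4 (Review): parent_id=NULL -> NULL
  - task 5 (Plan): parent_id=2 -> Document
  - task 6 (Design): parent_id=4 -> Review

SQL:
SELECT a.name AS item, b.name AS parent
FROM tasks a
LEFT JOIN tasks b ON a.parent_id = b.id

Result:
item     | parent  
---------+---------
Optimize | NULL    
Document | Optimize
Train    | Document
Review   | NULL    
Plan     | Document
Design   | Review  


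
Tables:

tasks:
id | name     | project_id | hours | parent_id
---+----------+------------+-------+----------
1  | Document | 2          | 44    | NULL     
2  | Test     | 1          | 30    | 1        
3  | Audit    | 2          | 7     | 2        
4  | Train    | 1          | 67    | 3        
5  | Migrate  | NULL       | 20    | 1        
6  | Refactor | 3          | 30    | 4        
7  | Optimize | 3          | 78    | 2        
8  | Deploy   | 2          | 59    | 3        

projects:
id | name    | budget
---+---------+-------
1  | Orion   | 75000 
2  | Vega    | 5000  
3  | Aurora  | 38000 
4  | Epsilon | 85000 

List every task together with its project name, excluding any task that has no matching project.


INNER JOIN keeps only tasks rows whose project_id matches an id in projects. Walk through each task:
  - task 1 (Document): project_id=2 -> matches Vega
  - task 2 (Test): project_id=1 -> matches Orion
  - task 3 (Audit): project_id=2 -> matches Vega
  - task 4 (Train): project_id=1 -> matches Orion
  - task 5 (Migrate): project_id=NULL, no match -> dropped
  - task 6 (Refactor): project_id=3 -> matches Aurora
  - task 7 (Optimize): project_id=3 -> matches Aurora
  - task 8 (Deploy): project_id=2 -> matches Vega
So 1 of 8 rows is dropped.

SQL:
SELECT a.name, b.name AS project
FROM tasks a
INNER JOIN projects b ON a.project_id = b.id

Result:
name     | project
---------+--------
Document | Vega   
Test     | Orion  
Audit    | Vega   
Train    | Orion  
Refactor | Aurora 
Optimize | Aurora 
Deploy   | Vega   


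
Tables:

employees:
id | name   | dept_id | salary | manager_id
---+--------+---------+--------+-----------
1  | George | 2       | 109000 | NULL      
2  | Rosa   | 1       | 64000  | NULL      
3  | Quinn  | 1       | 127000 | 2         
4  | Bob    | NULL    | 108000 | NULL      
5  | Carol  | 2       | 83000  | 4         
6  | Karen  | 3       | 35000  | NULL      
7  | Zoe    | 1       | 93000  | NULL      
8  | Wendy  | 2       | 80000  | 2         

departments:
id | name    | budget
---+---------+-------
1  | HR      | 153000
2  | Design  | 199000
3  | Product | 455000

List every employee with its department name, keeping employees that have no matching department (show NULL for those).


LEFT JOIN keeps every row from employees (the left table); where dept_id has no match in departments, the department columns become NULL. Walk through each employee:
  - employee 1 (George): dept_id=2 -> matches Design
  - employee 2 (Rosa): dept_id=1 -> matches HR
  - employee 3 (Quinn): dept_id=1 -> matches HR
  - employee 4 (Bob): dept_id=NULL, no match -> kept with NULL
  - employee 5 (Carol): dept_id=2 -> matches Design
  - employee 6 (Karen): dept_id=3 -> matches Product
  - employee 7 (Zoe): dept_id=1 -> matches HR
  - employee 8 (Wendy): dept_id=2 -> matches Design
All 8 rows appear; 1 has NULL department.

SQL:
SELECT a.name, b.name AS department
FROM employees a
LEFT JOIN departments b ON a.dept_id = b.id

Result:
name   | department
-------+-----------
George | Design    
Rosa   | HR        
Quinn  | HR        
Bob    | NULL      
Carol  | Design    
Karen  | Product   
Zoe    | HR        
Wendy  | Design    


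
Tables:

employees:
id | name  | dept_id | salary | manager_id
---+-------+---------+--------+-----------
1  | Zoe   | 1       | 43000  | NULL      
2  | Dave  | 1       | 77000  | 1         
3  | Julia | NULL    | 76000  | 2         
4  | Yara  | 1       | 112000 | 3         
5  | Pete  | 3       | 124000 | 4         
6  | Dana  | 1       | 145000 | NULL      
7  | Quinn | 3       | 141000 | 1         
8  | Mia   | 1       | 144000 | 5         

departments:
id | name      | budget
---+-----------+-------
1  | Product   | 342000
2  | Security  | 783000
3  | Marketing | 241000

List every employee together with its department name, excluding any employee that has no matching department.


INNER JOIN keeps only employees rows whose dept_id matches an id in departments. Walk through each employee:
  - employee 1 (Zoe): dept_id=1 -> matches Product
  - employee 2 (Dave): dept_id=1 -> matches Product
  - employee 3 (Julia): dept_id=NULL, no match -> dropped
  - employee 4 (Yara): dept_id=1 -> matches Product
  - employee 5 (Pete): dept_id=3 -> matches Marketing
  - employee 6 (Dana): dept_id=1 -> matches Product
  - employee 7 (Quinn): dept_id=3 -> matches Marketing
  - employee 8 (Mia): dept_id=1 -> matches Product
So 1 of 8 rows is dropped.

SQL:
SELECT a.name, b.name AS department
FROM employees a
INNER JOIN departments b ON a.dept_id = b.id

Result:
name  | department
------+-----------
Zoe   | Product   
Dave  | Product   
Yara  | Product   
Pete  | Marketing 
Dana  | Product   
Quinn | Marketing 
Mia   | Product   


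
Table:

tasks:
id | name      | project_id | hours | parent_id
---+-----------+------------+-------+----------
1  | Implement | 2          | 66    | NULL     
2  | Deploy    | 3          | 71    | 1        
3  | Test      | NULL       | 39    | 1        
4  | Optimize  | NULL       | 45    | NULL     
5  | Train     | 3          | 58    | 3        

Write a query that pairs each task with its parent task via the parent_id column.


This is a self-join: tasks is joined to a second copy of itself, matching each row's parent_id to another row's id. Use LEFT JOIN so rows with parent_id=NULL are kept.
  - task 1 (Implement): parent_id=NULL -> NULL
  - task 2 (Deploy): parent_id=1 -> Implement
  - task 3 (Test): parent_id=1 -> Implement
  - task 4 (Optimize): parent_id=NULL -> NULL
  - task 5 (Train): parent_id=3 -> Test

SQL:
SELECT a.name AS item, b.name AS parent
FROM tasks a
LEFT JOIN tasks b ON a.parent_id = b.id

Result:
item      | parent   
----------+----------
Implement | NULL     
Deploy    | Implement
Test      | Implement
Optimize  | NULL     
Train     | Test     


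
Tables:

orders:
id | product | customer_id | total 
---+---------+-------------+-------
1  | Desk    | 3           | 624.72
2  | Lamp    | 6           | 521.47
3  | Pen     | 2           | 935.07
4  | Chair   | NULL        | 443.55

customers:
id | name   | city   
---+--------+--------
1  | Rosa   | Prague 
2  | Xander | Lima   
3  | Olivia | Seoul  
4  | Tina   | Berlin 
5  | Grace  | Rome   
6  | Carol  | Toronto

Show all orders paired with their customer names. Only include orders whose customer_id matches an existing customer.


INNER JOIN keeps only orders rows whose customer_id matches an id in customers. Walk through each order:
  - order 1 (Desk): customer_id=3 -> matches Olivia
  - order 2 (Lamp): customer_id=6 -> matches Carol
  - order 3 (Pen): customer_id=2 -> matches Xander
  - order 4 (Chair): customer_id=NULL, no match -> dropped
So 1 of 4 rows is dropped.

SQL:
SELECT a.product, b.name AS customer
FROM orders a
INNER JOIN customers b ON a.customer_id = b.id

Result:
product | customer
--------+---------
Desk    | Olivia  
Lamp    | Carol   
Pen     | Xander  


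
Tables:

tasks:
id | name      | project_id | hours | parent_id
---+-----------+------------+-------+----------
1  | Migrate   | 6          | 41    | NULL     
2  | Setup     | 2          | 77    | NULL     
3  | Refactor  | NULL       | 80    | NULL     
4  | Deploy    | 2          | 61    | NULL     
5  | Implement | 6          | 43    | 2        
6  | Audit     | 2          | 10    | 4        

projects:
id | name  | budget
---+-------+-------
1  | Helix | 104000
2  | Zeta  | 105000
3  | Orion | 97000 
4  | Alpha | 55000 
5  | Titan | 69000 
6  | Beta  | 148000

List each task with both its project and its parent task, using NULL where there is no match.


Two LEFT JOINs from the same base table tasks: one to projects via project_id, one to tasks itself via parent_id. Both are LEFT so every task is preserved.
Match against projects:
  - task 1 (Migrate): project_id=6 -> matches Beta
  - task 2 (Setup): project_id=2 -> matches Zeta
  - task 3 (Refactor): project_id=NULL, no match -> kept with NULL
  - task 4 (Deploy): project_id=2 -> matches Zeta
  - task 5 (Implement): project_id=6 -> matches Beta
  - task 6 (Audit): project_id=2 -> matches Zeta
Match against tasks (self):
  - task 1 (Migrate): parent_id=NULL -> NULL
  - task 2 (Setup): parent_id=NULL -> NULL
  - task 3 (Refactor): parent_id=NULL -> NULL
  - task 4 (Deploy): parent_id=NULL -> NULL
  - task 5 (Implement): parent_id=2 -> Setup
  - task 6 (Audit): parent_id=4 -> Deploy

SQL:
SELECT a.name, b.name AS project, c.name AS parent
FROM tasks a
LEFT JOIN projects b ON a.project_id = b.id
LEFT JOIN tasks c ON a.parent_id = c.id

Result:
name      | project | parent
----------+---------+-------
Migrate   | Beta    | NULL  
Setup     | Zeta    | NULL  
Refactor  | NULL    | NULL  
Deploy    | Zeta    | NULL  
Implement | Beta    | Setup 
Audit     | Zeta    | Deploy


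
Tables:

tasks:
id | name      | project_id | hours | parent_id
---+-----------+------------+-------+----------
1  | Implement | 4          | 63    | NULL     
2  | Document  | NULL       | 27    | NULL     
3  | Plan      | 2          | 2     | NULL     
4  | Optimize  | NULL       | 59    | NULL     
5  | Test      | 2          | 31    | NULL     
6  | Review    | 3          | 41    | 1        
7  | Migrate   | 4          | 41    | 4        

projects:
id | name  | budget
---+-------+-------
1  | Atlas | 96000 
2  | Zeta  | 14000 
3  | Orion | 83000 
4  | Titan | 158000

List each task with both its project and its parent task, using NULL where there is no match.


Two LEFT JOINs from the same base table tasks: one to projects via project_id, one to tasks itself via parent_id. Both are LEFT so every task is preserved.
Match against projects:
  - task 1 (Implement): project_id=4 -> matches Titan
  - task 2 (Document): project_id=NULL, no match -> kept with NULL
  - task 3 (Plan): project_id=2 -> matches Zeta
  - task 4 (Optimize): project_id=NULL, no match -> kept with NULL
  - task 5 (Test): project_id=2 -> matches Zeta
  - task 6 (Review): project_id=3 -> matches Orion
  - task 7 (Migrate): project_id=4 -> matches Titan
Match against tasks (self):
  - task 1 (Implement): parent_id=NULL -> NULL
  - task 2 (Document): parent_id=NULL -> NULL
  - task 3 (Plan): parent_id=NULL -> NULL
  - task 4 (Optimize): parent_id=NULL -> NULL
  - task 5 (Test): parent_id=NULL -> NULL
  - task 6 (Review): parent_id=1 -> Implement
  - task 7 (Migrate): parent_id=4 -> Optimize

SQL:
SELECT a.name, b.name AS project, c.name AS parent
FROM tasks a
LEFT JOIN projects b ON a.project_id = b.id
LEFT JOIN tasks c ON a.parent_id = c.id

Result:
name      | project | parent   
----------+---------+----------
Implement | Titan   | NULL     
Document  | NULL    | NULL     
Plan      | Zeta    | NULL     
Optimize  | NULL    | NULL     
Test      | Zeta    | NULL     
Review    | Orion   | Implement
Migrate   | Titan   | Optimize 


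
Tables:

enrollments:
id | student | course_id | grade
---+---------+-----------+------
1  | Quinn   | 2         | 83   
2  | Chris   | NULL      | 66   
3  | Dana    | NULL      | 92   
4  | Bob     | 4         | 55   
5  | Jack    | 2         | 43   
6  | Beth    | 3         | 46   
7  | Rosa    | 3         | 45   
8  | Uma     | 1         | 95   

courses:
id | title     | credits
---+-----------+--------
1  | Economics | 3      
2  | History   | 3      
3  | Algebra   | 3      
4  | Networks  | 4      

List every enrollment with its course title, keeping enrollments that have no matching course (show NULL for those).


LEFT JOIN keeps every row from enrollments (the left table); where course_id has no match in courses, the course columns become NULL. Walk through each enrollment:
  - enrollment 1 (Quinn): course_id=2 -> matches History
  - enrollment 2 (Chris): course_id=NULL, no match -> kept with NULL
  - enrollment 3 (Dana): course_id=NULL, no match -> kept with NULL
  - enrollment 4 (Bob): course_id=4 -> matches Networks
  - enrollment 5 (Jack): course_id=2 -> matches History
  - enrollment 6 (Beth): course_id=3 -> matches Algebra
  - enrollment 7 (Rosa): course_id=3 -> matches Algebra
  - enrollment 8 (Uma): course_id=1 -> matches Economics
All 8 rows appear; 2 have NULL course.

SQL:
SELECT a.student, b.title AS course
FROM enrollments a
LEFT JOIN courses b ON a.course_id = b.id

Result:
student | course   
--------+----------
Quinn   | History  
Chris   | NULL     
Dana    | NULL     
Bob     | Networks 
Jack    | History  
Beth    | Algebra  
Rosa    | Algebra  
Uma     | Economics


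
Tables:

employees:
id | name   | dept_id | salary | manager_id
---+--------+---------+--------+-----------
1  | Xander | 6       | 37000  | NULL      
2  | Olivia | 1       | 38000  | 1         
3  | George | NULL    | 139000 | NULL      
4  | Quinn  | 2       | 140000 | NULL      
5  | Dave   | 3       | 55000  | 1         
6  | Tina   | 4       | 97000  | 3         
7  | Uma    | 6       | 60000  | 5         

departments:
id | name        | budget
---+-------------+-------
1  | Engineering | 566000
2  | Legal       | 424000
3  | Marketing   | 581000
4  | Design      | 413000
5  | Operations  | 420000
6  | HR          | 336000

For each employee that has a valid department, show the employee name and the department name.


INNER JOIN keeps only employees rows whose dept_id matches an id in departments. Walk through each employee:
  - employee 1 (Xander): dept_id=6 -> matches HR
  - employee 2 (Olivia): dept_id=1 -> matches Engineering
  - employee 3 (George): dept_id=NULL, no match -> dropped
  - employee 4 (Quinn): dept_id=2 -> matches Legal
  - employee 5 (Dave): dept_id=3 -> matches Marketing
  - employee 6 (Tina): dept_id=4 -> matches Design
  - employee 7 (Uma): dept_id=6 -> matches HR
So 1 of 7 rows is dropped.

SQL:
SELECT a.name, b.name AS department
FROM employees a
INNER JOIN departments b ON a.dept_id = b.id

Result:
name   | department 
-------+------------
Xander | HR         
Olivia | Engineering
Quinn  | Legal      
Dave   | Marketing  
Tina   | Design     
Uma    | HR         


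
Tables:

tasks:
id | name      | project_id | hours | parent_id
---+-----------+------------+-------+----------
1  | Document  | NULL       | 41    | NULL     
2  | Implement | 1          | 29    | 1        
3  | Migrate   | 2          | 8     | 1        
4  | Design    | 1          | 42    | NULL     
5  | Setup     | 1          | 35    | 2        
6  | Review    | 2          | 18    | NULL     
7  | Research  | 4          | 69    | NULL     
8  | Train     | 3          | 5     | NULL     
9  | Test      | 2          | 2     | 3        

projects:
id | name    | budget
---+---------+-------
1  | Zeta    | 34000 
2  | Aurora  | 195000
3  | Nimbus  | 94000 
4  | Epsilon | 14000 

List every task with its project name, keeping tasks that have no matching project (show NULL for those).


LEFT JOIN keeps every row from tasks (the left table); where project_id has no match in projects, the project columns become NULL. Walk through each task:
  - task 1 (Document): project_id=NULL, no match -> kept with NULL
  - task 2 (Implement): project_id=1 -> matches Zeta
  - task 3 (Migrate): project_id=2 -> matches Aurora
  - task 4 (Design): project_id=1 -> matches Zeta
  - task 5 (Setup): project_id=1 -> matches Zeta
  - task 6 (Review): project_id=2 -> matches Aurora
  - task 7 (Research): project_id=4 -> matches Epsilon
  - task 8 (Train): project_id=3 -> matches Nimbus
  - task 9 (Test): project_id=2 -> matches Aurora
All 9 rows appear; 1 has NULL project.

SQL:
SELECT a.name, b.name AS project
FROM tasks a
LEFT JOIN projects b ON a.project_id = b.id

Result:
name      | project
----------+--------
Document  | NULL   
Implement | Zeta   
Migrate   | Aurora 
Design    | Zeta   
Setup     | Zeta   
Review    | Aurora 
Research  | Epsilon
Train     | Nimbus 
Test      | Aurora 


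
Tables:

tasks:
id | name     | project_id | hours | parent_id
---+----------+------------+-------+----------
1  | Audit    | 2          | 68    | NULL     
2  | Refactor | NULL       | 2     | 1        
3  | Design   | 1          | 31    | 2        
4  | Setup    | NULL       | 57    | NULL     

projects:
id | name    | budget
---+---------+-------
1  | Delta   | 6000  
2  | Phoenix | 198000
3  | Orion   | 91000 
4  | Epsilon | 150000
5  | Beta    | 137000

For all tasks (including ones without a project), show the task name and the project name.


LEFT JOIN keeps every row from tasks (the left table); where project_id has no match in projects, the project columns become NULL. Walk through each task:
  - task 1 (Audit): project_id=2 -> matches Phoenix
  - task 2 (Refactor): project_id=NULL, no match -> kept with NULL
  - task 3 (Design): project_id=1 -> matches Delta
  - task 4 (Setup): project_id=NULL, no match -> kept with NULL
All 4 rows appear; 2 have NULL project.

SQL:
SELECT a.name, b.name AS project
FROM tasks a
LEFT JOIN projects b ON a.project_id = b.id

Result:
name     | project
---------+--------
Audit    | Phoenix
Refactor | NULL   
Design   | Delta  
Setup    | NULL   


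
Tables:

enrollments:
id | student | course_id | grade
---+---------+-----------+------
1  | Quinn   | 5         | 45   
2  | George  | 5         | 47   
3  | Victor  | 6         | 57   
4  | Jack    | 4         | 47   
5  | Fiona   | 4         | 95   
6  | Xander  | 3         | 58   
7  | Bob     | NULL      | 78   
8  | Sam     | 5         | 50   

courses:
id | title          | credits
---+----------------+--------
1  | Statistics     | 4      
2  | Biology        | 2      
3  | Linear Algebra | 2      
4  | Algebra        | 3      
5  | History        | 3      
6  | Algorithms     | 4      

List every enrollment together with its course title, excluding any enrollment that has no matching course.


INNER JOIN keeps only enrollments rows whose course_id matches an id in courses. Walk through each enrollment:
  - enrollment 1 (Quinn): course_id=5 -> matches History
  - enrollment 2 (George): course_id=5 -> matches History
  - enrollment 3 (Victor): course_id=6 -> matches Algorithms
  - enrollment 4 (Jack): course_id=4 -> matches Algebra
  - enrollment 5 (Fiona): course_id=4 -> matches Algebra
  - enrollment 6 (Xander): course_id=3 -> matches Linear Algebra
  - enrollment 7 (Bob): course_id=NULL, no match -> dropped
  - enrollment 8 (Sam): course_id=5 -> matches History
So 1 of 8 rows is dropped.

SQL:
SELECT a.student, b.title AS course
FROM enrollments a
INNER JOIN courses b ON a.course_id = b.id

Result:
student | course        
--------+---------------
Quinn   | History       
George  | History       
Victor  | Algorithms    
Jack    | Algebra       
Fiona   | Algebra       
Xander  | Linear Algebra
Sam     | History       
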